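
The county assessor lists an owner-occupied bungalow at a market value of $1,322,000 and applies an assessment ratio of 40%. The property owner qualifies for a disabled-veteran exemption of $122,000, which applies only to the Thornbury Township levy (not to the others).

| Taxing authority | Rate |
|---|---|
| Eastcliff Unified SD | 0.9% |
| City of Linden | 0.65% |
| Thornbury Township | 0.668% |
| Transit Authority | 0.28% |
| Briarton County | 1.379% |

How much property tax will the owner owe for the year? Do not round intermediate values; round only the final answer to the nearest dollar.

$19,687

Assessed value = $1,322,000 × 0.4 = $528,800
Eastcliff Unified SD: $528,800 × 0.009 = $4,759.2
City of Linden: $528,800 × 0.0065 = $3,437.2
Thornbury Township: ($528,800 − $122,000) × 0.00668 = $406,800 × 0.00668 = $2,717.424
Transit Authority: $528,800 × 0.0028 = $1,480.64
Briarton County: $528,800 × 0.01379 = $7,292.152
Total = $19,686.616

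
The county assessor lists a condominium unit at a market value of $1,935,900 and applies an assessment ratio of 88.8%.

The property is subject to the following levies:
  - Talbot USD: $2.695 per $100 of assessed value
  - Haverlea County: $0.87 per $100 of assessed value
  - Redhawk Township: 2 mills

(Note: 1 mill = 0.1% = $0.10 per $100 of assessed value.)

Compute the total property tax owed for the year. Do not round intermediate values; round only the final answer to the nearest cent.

Assessed value = $1,935,900 × 0.888 = $1,719,079.2
Talbot USD: $1,719,079.2 × 0.02695 = $46,329.18444
Haverlea County: $1,719,079.2 × 0.0087 = $14,955.98904
Redhawk Township: $1,719,079.2 × 0.002 = $3,438.1584
Total = $64,723.33188

$64,723.33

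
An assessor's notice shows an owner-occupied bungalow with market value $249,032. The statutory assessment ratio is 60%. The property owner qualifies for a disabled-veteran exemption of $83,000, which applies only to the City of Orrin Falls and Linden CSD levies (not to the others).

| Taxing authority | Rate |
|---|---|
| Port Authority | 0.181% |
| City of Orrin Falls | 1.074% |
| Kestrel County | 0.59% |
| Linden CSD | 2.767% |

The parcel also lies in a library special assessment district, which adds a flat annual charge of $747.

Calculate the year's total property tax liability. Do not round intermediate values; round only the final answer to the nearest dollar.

Assessed value = $249,032 × 0.6 = $149,419.2
Port Authority: $149,419.2 × 0.00181 = $270.448752
City of Orrin Falls: ($149,419.2 − $83,000) × 0.01074 = $66,419.2 × 0.01074 = $713.342208
Kestrel County: $149,419.2 × 0.0059 = $881.57328
Linden CSD: ($149,419.2 − $83,000) × 0.02767 = $66,419.2 × 0.02767 = $1,837.819264
Levies subtotal = $3,703.183504
Total = $3,703.183504 + $747 = $4,450.183504

$4,450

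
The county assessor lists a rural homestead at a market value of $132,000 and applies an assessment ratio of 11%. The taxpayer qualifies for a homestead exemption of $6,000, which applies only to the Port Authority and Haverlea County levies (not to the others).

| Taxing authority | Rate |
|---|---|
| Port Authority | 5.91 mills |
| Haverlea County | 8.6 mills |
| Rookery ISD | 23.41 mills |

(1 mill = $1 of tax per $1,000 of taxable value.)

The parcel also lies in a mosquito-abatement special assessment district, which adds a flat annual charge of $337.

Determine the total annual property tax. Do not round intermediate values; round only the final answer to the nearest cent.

$800.54

Assessed value = $132,000 × 0.11 = $14,520
Port Authority: ($14,520 − $6,000) × 0.00591 = $8,520 × 0.00591 = $50.3532
Haverlea County: ($14,520 − $6,000) × 0.0086 = $8,520 × 0.0086 = $73.272
Rookery ISD: $14,520 × 0.02341 = $339.9132
Levies subtotal = $463.5384
Total = $463.5384 + $337 = $800.5384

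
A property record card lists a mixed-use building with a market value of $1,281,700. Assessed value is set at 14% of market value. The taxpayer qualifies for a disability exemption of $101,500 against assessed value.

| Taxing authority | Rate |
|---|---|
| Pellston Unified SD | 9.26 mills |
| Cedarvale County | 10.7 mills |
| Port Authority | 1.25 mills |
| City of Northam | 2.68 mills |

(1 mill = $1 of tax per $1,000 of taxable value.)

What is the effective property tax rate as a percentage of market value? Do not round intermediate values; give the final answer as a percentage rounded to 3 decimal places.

Assessed value = $1,281,700 × 0.14 = $179,438
Taxable value = $179,438 − $101,500 = $77,938
Pellston Unified SD: $77,938 × 0.00926 = $721.70588
Cedarvale County: $77,938 × 0.0107 = $833.9366
Port Authority: $77,938 × 0.00125 = $97.4225
City of Northam: $77,938 × 0.00268 = $208.87384
Total tax = $1,861.93882
Effective rate = $1,861.93882 ÷ $1,281,700 = 0.145% of market value

0.145%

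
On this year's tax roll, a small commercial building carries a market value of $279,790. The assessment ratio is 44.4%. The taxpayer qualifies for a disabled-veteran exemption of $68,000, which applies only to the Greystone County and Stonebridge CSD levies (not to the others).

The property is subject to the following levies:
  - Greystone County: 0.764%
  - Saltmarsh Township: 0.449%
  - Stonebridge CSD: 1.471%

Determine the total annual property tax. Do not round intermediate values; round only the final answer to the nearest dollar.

$1,814

Assessed value = $279,790 × 0.444 = $124,226.76
Greystone County: ($124,226.76 − $68,000) × 0.00764 = $56,226.76 × 0.00764 = $429.5724464
Saltmarsh Township: $124,226.76 × 0.00449 = $557.7781524
Stonebridge CSD: ($124,226.76 − $68,000) × 0.01471 = $56,226.76 × 0.01471 = $827.0956396
Total = $1,814.4462384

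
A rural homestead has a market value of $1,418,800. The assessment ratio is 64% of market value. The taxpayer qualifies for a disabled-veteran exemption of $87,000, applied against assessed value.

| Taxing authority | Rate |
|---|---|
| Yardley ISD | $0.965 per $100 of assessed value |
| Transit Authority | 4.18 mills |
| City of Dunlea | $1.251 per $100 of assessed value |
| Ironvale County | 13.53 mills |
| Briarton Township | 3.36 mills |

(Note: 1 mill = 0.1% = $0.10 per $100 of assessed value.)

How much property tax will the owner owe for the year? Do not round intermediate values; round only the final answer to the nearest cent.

$35,493.21

Assessed value = $1,418,800 × 0.64 = $908,032
Taxable value = $908,032 − $87,000 = $821,032
Yardley ISD: $821,032 × 0.00965 = $7,922.9588
Transit Authority: $821,032 × 0.00418 = $3,431.91376
City of Dunlea: $821,032 × 0.01251 = $10,271.11032
Ironvale County: $821,032 × 0.01353 = $11,108.56296
Briarton Township: $821,032 × 0.00336 = $2,758.66752
Total = $35,493.21336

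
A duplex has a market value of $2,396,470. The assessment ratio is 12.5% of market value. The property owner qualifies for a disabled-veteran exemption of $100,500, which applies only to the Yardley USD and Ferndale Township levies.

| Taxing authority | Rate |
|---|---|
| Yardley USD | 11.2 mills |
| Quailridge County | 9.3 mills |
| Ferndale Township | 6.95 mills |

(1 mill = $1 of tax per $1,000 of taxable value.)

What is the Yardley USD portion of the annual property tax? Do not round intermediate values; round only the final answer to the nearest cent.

Assessed value = $2,396,470 × 0.125 = $299,558.75
Yardley USD taxable value = $299,558.75 − $100,500 = $199,058.75
Yardley USD levy = $199,058.75 × 0.0112 = $2,229.458

$2,229.46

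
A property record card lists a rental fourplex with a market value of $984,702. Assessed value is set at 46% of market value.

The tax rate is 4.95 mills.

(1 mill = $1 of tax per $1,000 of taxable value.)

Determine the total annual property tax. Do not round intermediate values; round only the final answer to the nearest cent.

Assessed value = $984,702 × 0.46 = $452,962.92
Tax = $452,962.92 × 0.00495 = $2,242.166454

$2,242.17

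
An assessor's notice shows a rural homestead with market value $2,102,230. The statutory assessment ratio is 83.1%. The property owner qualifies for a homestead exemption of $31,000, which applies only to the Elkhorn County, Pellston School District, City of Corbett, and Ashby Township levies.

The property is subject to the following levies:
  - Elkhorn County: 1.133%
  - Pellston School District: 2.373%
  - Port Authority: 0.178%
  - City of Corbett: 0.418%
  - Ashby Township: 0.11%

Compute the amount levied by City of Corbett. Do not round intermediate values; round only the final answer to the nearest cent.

$7,172.68

Assessed value = $2,102,230 × 0.831 = $1,746,953.13
City of Corbett taxable value = $1,746,953.13 − $31,000 = $1,715,953.13
City of Corbett levy = $1,715,953.13 × 0.00418 = $7,172.6840834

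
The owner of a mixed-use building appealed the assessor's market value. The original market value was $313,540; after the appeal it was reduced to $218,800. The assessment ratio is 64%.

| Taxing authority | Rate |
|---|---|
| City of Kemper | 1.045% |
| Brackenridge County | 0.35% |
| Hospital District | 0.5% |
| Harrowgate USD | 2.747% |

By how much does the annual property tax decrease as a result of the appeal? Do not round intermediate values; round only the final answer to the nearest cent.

$2,814.61

Old assessed value = $313,540 × 0.64 = $200,665.6
New assessed value = $218,800 × 0.64 = $140,032
Combined rate = 0.01045 + 0.0035 + 0.005 + 0.02747 = 0.04642
Old tax = $200,665.6 × 0.04642 = $9,314.897152
New tax = $140,032 × 0.04642 = $6,500.28544
Reduction = $9,314.897152 − $6,500.28544 = $2,814.611712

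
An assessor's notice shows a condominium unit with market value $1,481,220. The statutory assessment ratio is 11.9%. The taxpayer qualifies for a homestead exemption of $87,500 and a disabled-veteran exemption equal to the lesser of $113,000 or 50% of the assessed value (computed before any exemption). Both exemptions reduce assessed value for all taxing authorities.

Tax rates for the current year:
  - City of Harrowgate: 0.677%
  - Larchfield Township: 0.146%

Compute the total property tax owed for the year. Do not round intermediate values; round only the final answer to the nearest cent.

$5.21

Assessed value = $1,481,220 × 0.119 = $176,265.18
Disabled-veteran exemption = min($113,000, 50% × $176,265.18) = min($113,000, $88,132.59) = $88,132.59 (percentage binds)
Taxable value = $176,265.18 − $87,500 − $88,132.59 = $632.59
City of Harrowgate: $632.59 × 0.00677 = $4.2826343
Larchfield Township: $632.59 × 0.00146 = $0.9235814
Total = $5.2062157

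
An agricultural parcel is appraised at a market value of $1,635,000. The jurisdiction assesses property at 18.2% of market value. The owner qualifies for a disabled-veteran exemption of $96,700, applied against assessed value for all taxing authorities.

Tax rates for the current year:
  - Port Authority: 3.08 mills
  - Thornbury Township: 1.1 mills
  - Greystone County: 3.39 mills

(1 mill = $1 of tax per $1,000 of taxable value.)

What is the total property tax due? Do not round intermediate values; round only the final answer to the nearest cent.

$1,520.59

Assessed value = $1,635,000 × 0.182 = $297,570
Taxable value = $297,570 − $96,700 = $200,870
Port Authority: $200,870 × 0.00308 = $618.6796
Thornbury Township: $200,870 × 0.0011 = $220.957
Greystone County: $200,870 × 0.00339 = $680.9493
Total = $618.6796 + $220.957 + $680.9493 = $1,520.5859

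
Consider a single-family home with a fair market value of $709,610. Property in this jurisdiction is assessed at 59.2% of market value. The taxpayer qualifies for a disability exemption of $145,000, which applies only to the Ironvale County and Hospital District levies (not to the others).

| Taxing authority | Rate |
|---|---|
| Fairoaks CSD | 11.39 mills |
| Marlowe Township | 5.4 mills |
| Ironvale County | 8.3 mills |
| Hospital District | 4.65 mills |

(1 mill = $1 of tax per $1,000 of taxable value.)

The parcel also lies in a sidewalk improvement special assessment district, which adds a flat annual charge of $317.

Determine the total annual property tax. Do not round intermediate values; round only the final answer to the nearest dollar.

$10,933

Assessed value = $709,610 × 0.592 = $420,089.12
Fairoaks CSD: $420,089.12 × 0.01139 = $4,784.8150768
Marlowe Township: $420,089.12 × 0.0054 = $2,268.481248
Ironvale County: ($420,089.12 − $145,000) × 0.0083 = $275,089.12 × 0.0083 = $2,283.239696
Hospital District: ($420,089.12 − $145,000) × 0.00465 = $275,089.12 × 0.00465 = $1,279.164408
Levies subtotal = $10,615.7004288
Total = $10,615.7004288 + $317 = $10,932.7004288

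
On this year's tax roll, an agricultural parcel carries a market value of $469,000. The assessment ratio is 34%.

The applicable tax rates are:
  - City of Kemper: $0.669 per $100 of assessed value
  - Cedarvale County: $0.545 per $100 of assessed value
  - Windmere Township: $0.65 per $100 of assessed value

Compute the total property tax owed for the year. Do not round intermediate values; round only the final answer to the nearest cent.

Assessed value = $469,000 × 0.34 = $159,460
City of Kemper: $159,460 × 0.00669 = $1,066.7874
Cedarvale County: $159,460 × 0.00545 = $869.057
Windmere Township: $159,460 × 0.0065 = $1,036.49
Total = $1,066.7874 + $869.057 + $1,036.49 = $2,972.3344

$2,972.33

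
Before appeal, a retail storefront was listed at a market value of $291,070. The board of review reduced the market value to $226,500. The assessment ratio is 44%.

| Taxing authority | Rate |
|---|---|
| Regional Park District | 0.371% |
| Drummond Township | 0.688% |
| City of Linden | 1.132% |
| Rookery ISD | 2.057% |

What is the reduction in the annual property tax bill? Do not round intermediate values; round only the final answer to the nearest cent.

$1,206.89

Old assessed value = $291,070 × 0.44 = $128,070.8
New assessed value = $226,500 × 0.44 = $99,660
Combined rate = 0.00371 + 0.00688 + 0.01132 + 0.02057 = 0.04248
Old tax = $128,070.8 × 0.04248 = $5,440.447584
New tax = $99,660 × 0.04248 = $4,233.5568
Reduction = $5,440.447584 − $4,233.5568 = $1,206.890784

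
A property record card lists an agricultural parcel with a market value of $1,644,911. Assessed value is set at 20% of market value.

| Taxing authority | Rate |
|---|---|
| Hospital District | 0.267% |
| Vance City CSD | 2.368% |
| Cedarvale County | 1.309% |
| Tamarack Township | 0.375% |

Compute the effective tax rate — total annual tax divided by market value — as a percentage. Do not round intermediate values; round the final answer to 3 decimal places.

Assessed value = $1,644,911 × 0.2 = $328,982.2
Hospital District: $328,982.2 × 0.00267 = $878.382474
Vance City CSD: $328,982.2 × 0.02368 = $7,790.298496
Cedarvale County: $328,982.2 × 0.01309 = $4,306.376998
Tamarack Township: $328,982.2 × 0.00375 = $1,233.68325
Total tax = $14,208.741218
Effective rate = $14,208.741218 ÷ $1,644,911 = 0.864% of market value

0.864%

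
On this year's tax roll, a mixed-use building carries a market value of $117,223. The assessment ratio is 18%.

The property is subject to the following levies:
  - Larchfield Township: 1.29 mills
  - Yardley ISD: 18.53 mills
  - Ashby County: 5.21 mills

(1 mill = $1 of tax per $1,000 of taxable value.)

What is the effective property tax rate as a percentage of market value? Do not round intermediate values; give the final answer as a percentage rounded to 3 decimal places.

Assessed value = $117,223 × 0.18 = $21,100.14
Larchfield Township: $21,100.14 × 0.00129 = $27.2191806
Yardley ISD: $21,100.14 × 0.01853 = $390.9855942
Ashby County: $21,100.14 × 0.00521 = $109.9317294
Total tax = $528.1365042
Effective rate = $528.1365042 ÷ $117,223 = 0.451% of market value

0.451%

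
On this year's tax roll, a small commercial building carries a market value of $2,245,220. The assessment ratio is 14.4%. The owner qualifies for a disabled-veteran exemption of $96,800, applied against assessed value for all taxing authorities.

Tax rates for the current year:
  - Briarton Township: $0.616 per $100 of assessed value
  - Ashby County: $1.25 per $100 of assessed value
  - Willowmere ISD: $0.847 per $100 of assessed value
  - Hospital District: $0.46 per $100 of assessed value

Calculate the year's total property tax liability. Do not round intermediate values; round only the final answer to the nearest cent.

$7,187.22

Assessed value = $2,245,220 × 0.144 = $323,311.68
Taxable value = $323,311.68 − $96,800 = $226,511.68
Briarton Township: $226,511.68 × 0.00616 = $1,395.3119488
Ashby County: $226,511.68 × 0.0125 = $2,831.396
Willowmere ISD: $226,511.68 × 0.00847 = $1,918.5539296
Hospital District: $226,511.68 × 0.0046 = $1,041.953728
Total = $1,395.3119488 + $2,831.396 + $1,918.5539296 + $1,041.953728 = $7,187.2156064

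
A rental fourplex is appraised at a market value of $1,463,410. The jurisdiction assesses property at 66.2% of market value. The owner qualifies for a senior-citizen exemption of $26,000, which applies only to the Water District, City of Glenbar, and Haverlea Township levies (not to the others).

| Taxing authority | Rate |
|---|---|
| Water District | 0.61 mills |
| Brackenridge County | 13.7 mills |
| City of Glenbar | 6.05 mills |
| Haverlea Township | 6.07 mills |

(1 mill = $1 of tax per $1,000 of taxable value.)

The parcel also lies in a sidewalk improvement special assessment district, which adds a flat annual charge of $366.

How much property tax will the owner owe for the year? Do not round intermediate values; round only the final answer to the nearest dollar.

$25,640

Assessed value = $1,463,410 × 0.662 = $968,777.42
Water District: ($968,777.42 − $26,000) × 0.00061 = $942,777.42 × 0.00061 = $575.0942262
Brackenridge County: $968,777.42 × 0.0137 = $13,272.250654
City of Glenbar: ($968,777.42 − $26,000) × 0.00605 = $942,777.42 × 0.00605 = $5,703.803391
Haverlea Township: ($968,777.42 − $26,000) × 0.00607 = $942,777.42 × 0.00607 = $5,722.6589394
Levies subtotal = $25,273.8072106
Total = $25,273.8072106 + $366 = $25,639.8072106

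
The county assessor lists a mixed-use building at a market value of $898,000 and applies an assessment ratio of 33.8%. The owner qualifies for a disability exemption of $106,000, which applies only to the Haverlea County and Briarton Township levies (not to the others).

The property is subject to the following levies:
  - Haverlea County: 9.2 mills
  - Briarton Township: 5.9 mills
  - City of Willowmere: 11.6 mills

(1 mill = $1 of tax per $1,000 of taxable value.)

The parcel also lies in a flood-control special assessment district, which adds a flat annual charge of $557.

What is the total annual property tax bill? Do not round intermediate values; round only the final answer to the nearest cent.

$7,060.49

Assessed value = $898,000 × 0.338 = $303,524
Haverlea County: ($303,524 − $106,000) × 0.0092 = $197,524 × 0.0092 = $1,817.2208
Briarton Township: ($303,524 − $106,000) × 0.0059 = $197,524 × 0.0059 = $1,165.3916
City of Willowmere: $303,524 × 0.0116 = $3,520.8784
Levies subtotal = $6,503.4908
Total = $6,503.4908 + $557 = $7,060.4908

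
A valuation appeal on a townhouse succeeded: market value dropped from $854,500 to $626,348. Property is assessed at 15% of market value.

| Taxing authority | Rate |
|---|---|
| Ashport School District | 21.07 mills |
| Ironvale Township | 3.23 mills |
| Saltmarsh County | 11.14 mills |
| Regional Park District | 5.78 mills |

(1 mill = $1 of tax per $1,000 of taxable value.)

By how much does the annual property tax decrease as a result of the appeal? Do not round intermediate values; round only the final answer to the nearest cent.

$1,410.66

Old assessed value = $854,500 × 0.15 = $128,175
New assessed value = $626,348 × 0.15 = $93,952.2
Combined rate = 0.02107 + 0.00323 + 0.01114 + 0.00578 = 0.04122
Old tax = $128,175 × 0.04122 = $5,283.3735
New tax = $93,952.2 × 0.04122 = $3,872.709684
Reduction = $5,283.3735 − $3,872.709684 = $1,410.663816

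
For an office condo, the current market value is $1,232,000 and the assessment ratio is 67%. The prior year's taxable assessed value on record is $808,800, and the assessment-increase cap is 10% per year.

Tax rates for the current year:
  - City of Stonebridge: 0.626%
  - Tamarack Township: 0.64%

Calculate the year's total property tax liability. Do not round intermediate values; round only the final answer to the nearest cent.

$10,450.07

Uncapped assessed value = $1,232,000 × 0.67 = $825,440
Cap limit = $808,800 × 1.1 = $889,680
Taxable assessed value = min($825,440, $889,680) = $825,440 (cap does not bind)
City of Stonebridge: $825,440 × 0.00626 = $5,167.2544
Tamarack Township: $825,440 × 0.0064 = $5,282.816
Total = $10,450.0704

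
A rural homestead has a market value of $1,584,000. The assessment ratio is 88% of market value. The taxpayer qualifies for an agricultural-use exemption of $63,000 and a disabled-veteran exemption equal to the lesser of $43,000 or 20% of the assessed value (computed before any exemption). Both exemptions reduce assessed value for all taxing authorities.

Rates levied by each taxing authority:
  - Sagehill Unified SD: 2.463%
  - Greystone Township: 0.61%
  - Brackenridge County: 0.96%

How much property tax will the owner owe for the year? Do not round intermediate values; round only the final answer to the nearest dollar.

$51,942

Assessed value = $1,584,000 × 0.88 = $1,393,920
Disabled-veteran exemption = min($43,000, 20% × $1,393,920) = min($43,000, $278,784) = $43,000 (dollar cap binds)
Taxable value = $1,393,920 − $63,000 − $43,000 = $1,287,920
Sagehill Unified SD: $1,287,920 × 0.02463 = $31,721.4696
Greystone Township: $1,287,920 × 0.0061 = $7,856.312
Brackenridge County: $1,287,920 × 0.0096 = $12,364.032
Total = $51,941.8136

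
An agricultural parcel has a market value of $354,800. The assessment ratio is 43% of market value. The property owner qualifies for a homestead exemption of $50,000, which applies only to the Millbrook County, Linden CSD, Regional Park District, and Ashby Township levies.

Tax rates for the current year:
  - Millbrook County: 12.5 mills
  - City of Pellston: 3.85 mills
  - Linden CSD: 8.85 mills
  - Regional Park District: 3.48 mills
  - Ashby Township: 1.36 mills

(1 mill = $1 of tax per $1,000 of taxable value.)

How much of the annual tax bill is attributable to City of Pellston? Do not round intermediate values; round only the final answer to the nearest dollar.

Assessed value = $354,800 × 0.43 = $152,564
City of Pellston taxable value = $152,564 (exemption does not apply)
City of Pellston levy = $152,564 × 0.00385 = $587.3714

$587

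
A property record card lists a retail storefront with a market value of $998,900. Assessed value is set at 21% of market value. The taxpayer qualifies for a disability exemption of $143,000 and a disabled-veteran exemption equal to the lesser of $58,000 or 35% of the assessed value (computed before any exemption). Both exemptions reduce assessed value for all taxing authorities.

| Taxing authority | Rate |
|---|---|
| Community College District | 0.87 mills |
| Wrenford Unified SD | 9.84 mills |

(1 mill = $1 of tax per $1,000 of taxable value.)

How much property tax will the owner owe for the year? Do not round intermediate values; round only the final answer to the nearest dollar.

Assessed value = $998,900 × 0.21 = $209,769
Disabled-veteran exemption = min($58,000, 35% × $209,769) = min($58,000, $73,419.15) = $58,000 (dollar cap binds)
Taxable value = $209,769 − $143,000 − $58,000 = $8,769
Community College District: $8,769 × 0.00087 = $7.62903
Wrenford Unified SD: $8,769 × 0.00984 = $86.28696
Total = $93.91599

$94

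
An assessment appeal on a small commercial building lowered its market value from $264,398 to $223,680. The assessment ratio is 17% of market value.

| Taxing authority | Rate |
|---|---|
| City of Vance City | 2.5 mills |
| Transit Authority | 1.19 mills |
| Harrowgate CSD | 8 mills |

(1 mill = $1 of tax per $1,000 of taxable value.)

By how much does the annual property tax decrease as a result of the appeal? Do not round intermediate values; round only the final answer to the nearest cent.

$80.92

Old assessed value = $264,398 × 0.17 = $44,947.66
New assessed value = $223,680 × 0.17 = $38,025.6
Combined rate = 0.0025 + 0.00119 + 0.008 = 0.01169
Old tax = $44,947.66 × 0.01169 = $525.4381454
New tax = $38,025.6 × 0.01169 = $444.519264
Reduction = $525.4381454 − $444.519264 = $80.9188814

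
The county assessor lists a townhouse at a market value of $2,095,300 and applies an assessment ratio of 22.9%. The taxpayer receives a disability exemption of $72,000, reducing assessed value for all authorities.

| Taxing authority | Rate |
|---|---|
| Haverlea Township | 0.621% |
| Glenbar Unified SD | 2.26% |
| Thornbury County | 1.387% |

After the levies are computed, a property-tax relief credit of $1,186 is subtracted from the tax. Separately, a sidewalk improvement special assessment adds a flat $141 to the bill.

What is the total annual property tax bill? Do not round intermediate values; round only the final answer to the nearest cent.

$16,360.92

Assessed value = $2,095,300 × 0.229 = $479,823.7
Taxable value = $479,823.7 − $72,000 = $407,823.7
Haverlea Township: $407,823.7 × 0.00621 = $2,532.585177
Glenbar Unified SD: $407,823.7 × 0.0226 = $9,216.81562
Thornbury County: $407,823.7 × 0.01387 = $5,656.514719
Levies subtotal = $17,405.915516
After credit = $17,405.915516 − $1,186 = $16,219.915516
Total = $16,219.915516 + $141 = $16,360.915516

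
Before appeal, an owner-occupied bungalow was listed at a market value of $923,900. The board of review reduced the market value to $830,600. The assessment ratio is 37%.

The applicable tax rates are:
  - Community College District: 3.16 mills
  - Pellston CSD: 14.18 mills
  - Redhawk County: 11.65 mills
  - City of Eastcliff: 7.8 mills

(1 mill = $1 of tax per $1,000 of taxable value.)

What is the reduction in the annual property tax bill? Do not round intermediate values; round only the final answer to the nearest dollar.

Old assessed value = $923,900 × 0.37 = $341,843
New assessed value = $830,600 × 0.37 = $307,322
Combined rate = 0.00316 + 0.01418 + 0.01165 + 0.0078 = 0.03679
Old tax = $341,843 × 0.03679 = $12,576.40397
New tax = $307,322 × 0.03679 = $11,306.37638
Reduction = $12,576.40397 − $11,306.37638 = $1,270.02759

$1,270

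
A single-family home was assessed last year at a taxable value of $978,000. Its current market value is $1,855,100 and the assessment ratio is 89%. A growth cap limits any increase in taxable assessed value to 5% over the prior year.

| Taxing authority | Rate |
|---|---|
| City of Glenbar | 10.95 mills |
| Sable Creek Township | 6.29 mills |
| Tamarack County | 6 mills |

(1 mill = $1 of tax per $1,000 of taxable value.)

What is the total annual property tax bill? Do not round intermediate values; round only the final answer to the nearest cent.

Uncapped assessed value = $1,855,100 × 0.89 = $1,651,039
Cap limit = $978,000 × 1.05 = $1,026,900
Taxable assessed value = min($1,651,039, $1,026,900) = $1,026,900 (cap binds)
City of Glenbar: $1,026,900 × 0.01095 = $11,244.555
Sable Creek Township: $1,026,900 × 0.00629 = $6,459.201
Tamarack County: $1,026,900 × 0.006 = $6,161.4
Total = $23,865.156

$23,865.16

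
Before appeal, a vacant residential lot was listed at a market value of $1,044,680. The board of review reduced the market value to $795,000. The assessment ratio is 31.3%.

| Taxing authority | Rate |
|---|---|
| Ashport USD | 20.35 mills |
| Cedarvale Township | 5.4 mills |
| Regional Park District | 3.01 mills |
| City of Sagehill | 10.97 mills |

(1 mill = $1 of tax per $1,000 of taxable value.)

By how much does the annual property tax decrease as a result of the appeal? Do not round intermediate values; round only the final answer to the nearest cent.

$3,104.89

Old assessed value = $1,044,680 × 0.313 = $326,984.84
New assessed value = $795,000 × 0.313 = $248,835
Combined rate = 0.02035 + 0.0054 + 0.00301 + 0.01097 = 0.03973
Old tax = $326,984.84 × 0.03973 = $12,991.1076932
New tax = $248,835 × 0.03973 = $9,886.21455
Reduction = $12,991.1076932 − $9,886.21455 = $3,104.8931432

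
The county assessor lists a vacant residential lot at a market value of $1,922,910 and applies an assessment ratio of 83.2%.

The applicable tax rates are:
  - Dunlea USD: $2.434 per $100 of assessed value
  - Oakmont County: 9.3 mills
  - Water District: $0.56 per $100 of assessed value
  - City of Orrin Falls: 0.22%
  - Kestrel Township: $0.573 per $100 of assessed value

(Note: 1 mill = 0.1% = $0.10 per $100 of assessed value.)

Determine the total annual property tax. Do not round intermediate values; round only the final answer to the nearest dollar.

$75,465

Assessed value = $1,922,910 × 0.832 = $1,599,861.12
Dunlea USD: $1,599,861.12 × 0.02434 = $38,940.6196608
Oakmont County: $1,599,861.12 × 0.0093 = $14,878.708416
Water District: $1,599,861.12 × 0.0056 = $8,959.222272
City of Orrin Falls: $1,599,861.12 × 0.0022 = $3,519.694464
Kestrel Township: $1,599,861.12 × 0.00573 = $9,167.2042176
Total = $75,465.4490304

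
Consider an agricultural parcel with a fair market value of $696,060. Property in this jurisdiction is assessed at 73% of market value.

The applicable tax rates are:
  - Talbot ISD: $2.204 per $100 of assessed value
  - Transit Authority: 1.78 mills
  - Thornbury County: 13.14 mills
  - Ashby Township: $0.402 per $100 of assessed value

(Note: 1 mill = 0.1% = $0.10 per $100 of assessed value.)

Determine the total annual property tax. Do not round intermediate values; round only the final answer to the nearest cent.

Assessed value = $696,060 × 0.73 = $508,123.8
Talbot ISD: $508,123.8 × 0.02204 = $11,199.048552
Transit Authority: $508,123.8 × 0.00178 = $904.460364
Thornbury County: $508,123.8 × 0.01314 = $6,676.746732
Ashby Township: $508,123.8 × 0.00402 = $2,042.657676
Total = $20,822.913324

$20,822.91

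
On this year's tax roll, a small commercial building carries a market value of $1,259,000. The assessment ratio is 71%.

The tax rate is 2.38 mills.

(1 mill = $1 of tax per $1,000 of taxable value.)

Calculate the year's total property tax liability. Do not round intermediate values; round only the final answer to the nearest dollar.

$2,127

Assessed value = $1,259,000 × 0.71 = $893,890
Tax = $893,890 × 0.00238 = $2,127.4582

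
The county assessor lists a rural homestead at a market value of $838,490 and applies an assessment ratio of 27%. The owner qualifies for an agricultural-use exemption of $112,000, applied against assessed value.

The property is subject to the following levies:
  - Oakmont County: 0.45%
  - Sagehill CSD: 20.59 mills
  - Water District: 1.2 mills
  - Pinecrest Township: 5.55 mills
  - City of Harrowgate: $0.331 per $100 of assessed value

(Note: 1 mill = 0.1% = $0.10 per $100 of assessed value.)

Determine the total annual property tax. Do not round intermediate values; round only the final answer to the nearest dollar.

Assessed value = $838,490 × 0.27 = $226,392.3
Taxable value = $226,392.3 − $112,000 = $114,392.3
Oakmont County: $114,392.3 × 0.0045 = $514.76535
Sagehill CSD: $114,392.3 × 0.02059 = $2,355.337457
Water District: $114,392.3 × 0.0012 = $137.27076
Pinecrest Township: $114,392.3 × 0.00555 = $634.877265
City of Harrowgate: $114,392.3 × 0.00331 = $378.638513
Total = $4,020.889345

$4,021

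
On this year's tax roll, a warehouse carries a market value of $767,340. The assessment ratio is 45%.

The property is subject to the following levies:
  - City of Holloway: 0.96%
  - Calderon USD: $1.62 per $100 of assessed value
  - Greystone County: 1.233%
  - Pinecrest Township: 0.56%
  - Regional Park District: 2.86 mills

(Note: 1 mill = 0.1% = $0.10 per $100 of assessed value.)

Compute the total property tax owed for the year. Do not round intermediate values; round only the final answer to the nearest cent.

$16,087.67

Assessed value = $767,340 × 0.45 = $345,303
City of Holloway: $345,303 × 0.0096 = $3,314.9088
Calderon USD: $345,303 × 0.0162 = $5,593.9086
Greystone County: $345,303 × 0.01233 = $4,257.58599
Pinecrest Township: $345,303 × 0.0056 = $1,933.6968
Regional Park District: $345,303 × 0.00286 = $987.56658
Total = $16,087.66677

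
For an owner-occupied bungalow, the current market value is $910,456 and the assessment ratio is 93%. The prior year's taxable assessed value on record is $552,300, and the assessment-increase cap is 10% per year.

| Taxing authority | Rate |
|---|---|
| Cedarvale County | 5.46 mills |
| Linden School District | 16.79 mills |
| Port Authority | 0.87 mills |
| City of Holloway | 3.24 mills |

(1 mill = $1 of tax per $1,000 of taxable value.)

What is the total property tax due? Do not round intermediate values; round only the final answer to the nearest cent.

Uncapped assessed value = $910,456 × 0.93 = $846,724.08
Cap limit = $552,300 × 1.1 = $607,530
Taxable assessed value = min($846,724.08, $607,530) = $607,530 (cap binds)
Cedarvale County: $607,530 × 0.00546 = $3,317.1138
Linden School District: $607,530 × 0.01679 = $10,200.4287
Port Authority: $607,530 × 0.00087 = $528.5511
City of Holloway: $607,530 × 0.00324 = $1,968.3972
Total = $16,014.4908

$16,014.49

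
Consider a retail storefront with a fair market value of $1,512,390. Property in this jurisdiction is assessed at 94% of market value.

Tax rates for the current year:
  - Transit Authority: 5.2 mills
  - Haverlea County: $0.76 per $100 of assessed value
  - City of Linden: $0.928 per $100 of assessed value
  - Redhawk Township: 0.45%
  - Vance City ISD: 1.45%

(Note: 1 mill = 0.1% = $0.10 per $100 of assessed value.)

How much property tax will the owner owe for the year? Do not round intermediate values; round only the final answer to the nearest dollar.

$58,401

Assessed value = $1,512,390 × 0.94 = $1,421,646.6
Transit Authority: $1,421,646.6 × 0.0052 = $7,392.56232
Haverlea County: $1,421,646.6 × 0.0076 = $10,804.51416
City of Linden: $1,421,646.6 × 0.00928 = $13,192.880448
Redhawk Township: $1,421,646.6 × 0.0045 = $6,397.4097
Vance City ISD: $1,421,646.6 × 0.0145 = $20,613.8757
Total = $58,401.242328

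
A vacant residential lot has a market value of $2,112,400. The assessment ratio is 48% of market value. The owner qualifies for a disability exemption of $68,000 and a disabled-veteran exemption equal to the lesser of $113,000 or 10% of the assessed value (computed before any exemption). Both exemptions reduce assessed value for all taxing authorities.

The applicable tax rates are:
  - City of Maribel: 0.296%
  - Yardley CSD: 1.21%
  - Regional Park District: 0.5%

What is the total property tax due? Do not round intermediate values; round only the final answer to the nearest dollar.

Assessed value = $2,112,400 × 0.48 = $1,013,952
Disabled-veteran exemption = min($113,000, 10% × $1,013,952) = min($113,000, $101,395.2) = $101,395.2 (percentage binds)
Taxable value = $1,013,952 − $68,000 − $101,395.2 = $844,556.8
City of Maribel: $844,556.8 × 0.00296 = $2,499.888128
Yardley CSD: $844,556.8 × 0.0121 = $10,219.13728
Regional Park District: $844,556.8 × 0.005 = $4,222.784
Total = $16,941.809408

$16,942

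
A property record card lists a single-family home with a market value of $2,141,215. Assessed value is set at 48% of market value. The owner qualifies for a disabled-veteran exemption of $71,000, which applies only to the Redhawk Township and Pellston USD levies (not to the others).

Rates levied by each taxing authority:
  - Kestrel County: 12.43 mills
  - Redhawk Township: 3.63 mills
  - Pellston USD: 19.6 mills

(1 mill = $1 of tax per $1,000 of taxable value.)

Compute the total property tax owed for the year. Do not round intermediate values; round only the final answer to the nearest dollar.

$35,001

Assessed value = $2,141,215 × 0.48 = $1,027,783.2
Kestrel County: $1,027,783.2 × 0.01243 = $12,775.345176
Redhawk Township: ($1,027,783.2 − $71,000) × 0.00363 = $956,783.2 × 0.00363 = $3,473.123016
Pellston USD: ($1,027,783.2 − $71,000) × 0.0196 = $956,783.2 × 0.0196 = $18,752.95072
Total = $35,001.418912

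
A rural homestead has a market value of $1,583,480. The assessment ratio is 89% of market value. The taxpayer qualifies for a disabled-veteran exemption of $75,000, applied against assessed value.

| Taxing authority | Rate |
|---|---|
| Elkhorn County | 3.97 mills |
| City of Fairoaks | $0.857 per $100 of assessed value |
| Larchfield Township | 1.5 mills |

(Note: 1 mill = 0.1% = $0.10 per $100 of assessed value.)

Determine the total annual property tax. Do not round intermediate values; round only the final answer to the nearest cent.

$18,733.53

Assessed value = $1,583,480 × 0.89 = $1,409,297.2
Taxable value = $1,409,297.2 − $75,000 = $1,334,297.2
Elkhorn County: $1,334,297.2 × 0.00397 = $5,297.159884
City of Fairoaks: $1,334,297.2 × 0.00857 = $11,434.927004
Larchfield Township: $1,334,297.2 × 0.0015 = $2,001.4458
Total = $18,733.532688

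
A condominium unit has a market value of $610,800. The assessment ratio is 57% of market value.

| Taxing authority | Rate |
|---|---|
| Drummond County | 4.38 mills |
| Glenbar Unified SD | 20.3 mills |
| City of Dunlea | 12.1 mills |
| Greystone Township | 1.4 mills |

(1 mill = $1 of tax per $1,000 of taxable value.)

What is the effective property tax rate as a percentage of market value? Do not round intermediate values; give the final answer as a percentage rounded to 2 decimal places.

2.18%

Assessed value = $610,800 × 0.57 = $348,156
Drummond County: $348,156 × 0.00438 = $1,524.92328
Glenbar Unified SD: $348,156 × 0.0203 = $7,067.5668
City of Dunlea: $348,156 × 0.0121 = $4,212.6876
Greystone Township: $348,156 × 0.0014 = $487.4184
Total tax = $13,292.59608
Effective rate = $13,292.59608 ÷ $610,800 = 2.18% of market value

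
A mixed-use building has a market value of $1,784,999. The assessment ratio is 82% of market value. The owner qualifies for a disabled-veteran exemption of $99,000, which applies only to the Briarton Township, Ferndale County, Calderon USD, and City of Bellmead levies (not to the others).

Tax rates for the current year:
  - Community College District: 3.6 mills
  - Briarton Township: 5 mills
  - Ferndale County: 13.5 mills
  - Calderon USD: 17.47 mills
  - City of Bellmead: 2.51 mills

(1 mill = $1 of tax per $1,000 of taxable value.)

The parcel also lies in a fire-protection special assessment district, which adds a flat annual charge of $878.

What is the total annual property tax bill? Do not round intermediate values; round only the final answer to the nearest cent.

Assessed value = $1,784,999 × 0.82 = $1,463,699.18
Community College District: $1,463,699.18 × 0.0036 = $5,269.317048
Briarton Township: ($1,463,699.18 − $99,000) × 0.005 = $1,364,699.18 × 0.005 = $6,823.4959
Ferndale County: ($1,463,699.18 − $99,000) × 0.0135 = $1,364,699.18 × 0.0135 = $18,423.43893
Calderon USD: ($1,463,699.18 − $99,000) × 0.01747 = $1,364,699.18 × 0.01747 = $23,841.2946746
City of Bellmead: ($1,463,699.18 − $99,000) × 0.00251 = $1,364,699.18 × 0.00251 = $3,425.3949418
Levies subtotal = $57,782.9414944
Total = $57,782.9414944 + $878 = $58,660.9414944

$58,660.94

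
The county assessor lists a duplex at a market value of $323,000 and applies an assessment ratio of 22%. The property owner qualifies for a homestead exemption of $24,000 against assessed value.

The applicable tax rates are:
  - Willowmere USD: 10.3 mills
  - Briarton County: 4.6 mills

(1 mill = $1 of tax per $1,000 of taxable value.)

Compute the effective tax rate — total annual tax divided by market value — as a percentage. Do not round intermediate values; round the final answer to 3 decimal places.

0.217%

Assessed value = $323,000 × 0.22 = $71,060
Taxable value = $71,060 − $24,000 = $47,060
Willowmere USD: $47,060 × 0.0103 = $484.718
Briarton County: $47,060 × 0.0046 = $216.476
Total tax = $701.194
Effective rate = $701.194 ÷ $323,000 = 0.217% of market value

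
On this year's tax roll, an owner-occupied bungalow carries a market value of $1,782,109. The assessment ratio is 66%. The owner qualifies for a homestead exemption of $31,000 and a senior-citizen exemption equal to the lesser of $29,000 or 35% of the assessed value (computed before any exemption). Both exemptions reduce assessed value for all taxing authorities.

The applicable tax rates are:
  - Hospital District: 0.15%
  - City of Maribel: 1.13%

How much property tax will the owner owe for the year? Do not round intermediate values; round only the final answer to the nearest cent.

$14,287.26

Assessed value = $1,782,109 × 0.66 = $1,176,191.94
Senior-citizen exemption = min($29,000, 35% × $1,176,191.94) = min($29,000, $411,667.179) = $29,000 (dollar cap binds)
Taxable value = $1,176,191.94 − $31,000 − $29,000 = $1,116,191.94
Hospital District: $1,116,191.94 × 0.0015 = $1,674.28791
City of Maribel: $1,116,191.94 × 0.0113 = $12,612.968922
Total = $14,287.256832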